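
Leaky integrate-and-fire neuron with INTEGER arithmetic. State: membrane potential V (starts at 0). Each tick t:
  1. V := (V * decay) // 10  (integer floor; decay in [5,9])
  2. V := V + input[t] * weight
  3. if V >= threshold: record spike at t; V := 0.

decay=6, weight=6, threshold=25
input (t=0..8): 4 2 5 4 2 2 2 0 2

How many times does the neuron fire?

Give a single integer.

Answer: 3

Derivation:
t=0: input=4 -> V=24
t=1: input=2 -> V=0 FIRE
t=2: input=5 -> V=0 FIRE
t=3: input=4 -> V=24
t=4: input=2 -> V=0 FIRE
t=5: input=2 -> V=12
t=6: input=2 -> V=19
t=7: input=0 -> V=11
t=8: input=2 -> V=18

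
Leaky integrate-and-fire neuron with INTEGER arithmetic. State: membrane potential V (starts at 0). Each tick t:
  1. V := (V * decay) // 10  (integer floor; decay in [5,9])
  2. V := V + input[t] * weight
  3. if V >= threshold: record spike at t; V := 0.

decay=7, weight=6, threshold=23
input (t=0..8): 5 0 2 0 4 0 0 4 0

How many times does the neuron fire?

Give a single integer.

t=0: input=5 -> V=0 FIRE
t=1: input=0 -> V=0
t=2: input=2 -> V=12
t=3: input=0 -> V=8
t=4: input=4 -> V=0 FIRE
t=5: input=0 -> V=0
t=6: input=0 -> V=0
t=7: input=4 -> V=0 FIRE
t=8: input=0 -> V=0

Answer: 3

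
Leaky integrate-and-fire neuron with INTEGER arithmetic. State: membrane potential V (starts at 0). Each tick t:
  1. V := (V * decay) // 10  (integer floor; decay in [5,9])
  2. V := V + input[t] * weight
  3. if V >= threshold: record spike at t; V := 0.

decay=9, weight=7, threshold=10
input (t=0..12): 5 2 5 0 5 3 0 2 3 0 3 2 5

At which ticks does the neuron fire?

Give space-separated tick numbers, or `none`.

Answer: 0 1 2 4 5 7 8 10 11 12

Derivation:
t=0: input=5 -> V=0 FIRE
t=1: input=2 -> V=0 FIRE
t=2: input=5 -> V=0 FIRE
t=3: input=0 -> V=0
t=4: input=5 -> V=0 FIRE
t=5: input=3 -> V=0 FIRE
t=6: input=0 -> V=0
t=7: input=2 -> V=0 FIRE
t=8: input=3 -> V=0 FIRE
t=9: input=0 -> V=0
t=10: input=3 -> V=0 FIRE
t=11: input=2 -> V=0 FIRE
t=12: input=5 -> V=0 FIRE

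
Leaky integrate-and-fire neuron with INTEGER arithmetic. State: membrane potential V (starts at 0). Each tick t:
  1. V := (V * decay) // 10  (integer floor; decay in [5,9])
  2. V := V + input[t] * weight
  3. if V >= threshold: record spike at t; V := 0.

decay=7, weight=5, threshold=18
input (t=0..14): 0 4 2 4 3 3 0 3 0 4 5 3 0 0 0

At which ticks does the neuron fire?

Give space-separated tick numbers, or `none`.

Answer: 1 3 5 9 10

Derivation:
t=0: input=0 -> V=0
t=1: input=4 -> V=0 FIRE
t=2: input=2 -> V=10
t=3: input=4 -> V=0 FIRE
t=4: input=3 -> V=15
t=5: input=3 -> V=0 FIRE
t=6: input=0 -> V=0
t=7: input=3 -> V=15
t=8: input=0 -> V=10
t=9: input=4 -> V=0 FIRE
t=10: input=5 -> V=0 FIRE
t=11: input=3 -> V=15
t=12: input=0 -> V=10
t=13: input=0 -> V=7
t=14: input=0 -> V=4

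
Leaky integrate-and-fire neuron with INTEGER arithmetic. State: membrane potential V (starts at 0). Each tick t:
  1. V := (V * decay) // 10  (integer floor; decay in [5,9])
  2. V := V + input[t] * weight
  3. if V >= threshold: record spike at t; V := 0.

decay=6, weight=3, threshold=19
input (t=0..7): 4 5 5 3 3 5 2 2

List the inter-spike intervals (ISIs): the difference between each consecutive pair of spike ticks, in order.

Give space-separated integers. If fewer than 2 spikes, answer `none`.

t=0: input=4 -> V=12
t=1: input=5 -> V=0 FIRE
t=2: input=5 -> V=15
t=3: input=3 -> V=18
t=4: input=3 -> V=0 FIRE
t=5: input=5 -> V=15
t=6: input=2 -> V=15
t=7: input=2 -> V=15

Answer: 3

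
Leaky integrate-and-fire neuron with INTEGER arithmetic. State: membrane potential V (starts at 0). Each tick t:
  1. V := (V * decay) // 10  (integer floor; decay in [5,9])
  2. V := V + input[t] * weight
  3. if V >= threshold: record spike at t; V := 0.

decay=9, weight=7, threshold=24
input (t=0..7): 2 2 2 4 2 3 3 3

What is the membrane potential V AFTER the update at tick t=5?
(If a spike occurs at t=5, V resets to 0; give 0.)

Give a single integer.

t=0: input=2 -> V=14
t=1: input=2 -> V=0 FIRE
t=2: input=2 -> V=14
t=3: input=4 -> V=0 FIRE
t=4: input=2 -> V=14
t=5: input=3 -> V=0 FIRE
t=6: input=3 -> V=21
t=7: input=3 -> V=0 FIRE

Answer: 0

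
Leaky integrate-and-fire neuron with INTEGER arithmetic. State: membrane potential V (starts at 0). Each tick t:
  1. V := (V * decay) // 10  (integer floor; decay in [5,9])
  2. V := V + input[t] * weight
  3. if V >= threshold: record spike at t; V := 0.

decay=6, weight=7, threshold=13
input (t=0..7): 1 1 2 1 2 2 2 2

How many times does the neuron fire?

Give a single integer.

Answer: 5

Derivation:
t=0: input=1 -> V=7
t=1: input=1 -> V=11
t=2: input=2 -> V=0 FIRE
t=3: input=1 -> V=7
t=4: input=2 -> V=0 FIRE
t=5: input=2 -> V=0 FIRE
t=6: input=2 -> V=0 FIRE
t=7: input=2 -> V=0 FIRE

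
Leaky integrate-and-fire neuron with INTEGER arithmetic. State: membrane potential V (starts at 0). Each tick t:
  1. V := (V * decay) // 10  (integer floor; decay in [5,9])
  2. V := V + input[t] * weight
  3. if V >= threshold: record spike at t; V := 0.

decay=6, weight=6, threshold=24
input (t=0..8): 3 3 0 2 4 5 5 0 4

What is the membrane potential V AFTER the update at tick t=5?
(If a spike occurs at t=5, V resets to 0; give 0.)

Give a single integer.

Answer: 0

Derivation:
t=0: input=3 -> V=18
t=1: input=3 -> V=0 FIRE
t=2: input=0 -> V=0
t=3: input=2 -> V=12
t=4: input=4 -> V=0 FIRE
t=5: input=5 -> V=0 FIRE
t=6: input=5 -> V=0 FIRE
t=7: input=0 -> V=0
t=8: input=4 -> V=0 FIRE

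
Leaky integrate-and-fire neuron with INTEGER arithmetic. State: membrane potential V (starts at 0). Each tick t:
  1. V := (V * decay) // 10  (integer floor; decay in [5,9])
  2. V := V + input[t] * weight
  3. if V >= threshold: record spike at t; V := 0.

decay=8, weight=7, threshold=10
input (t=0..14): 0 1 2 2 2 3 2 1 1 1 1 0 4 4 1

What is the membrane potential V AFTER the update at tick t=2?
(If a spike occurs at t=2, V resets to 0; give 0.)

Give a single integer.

Answer: 0

Derivation:
t=0: input=0 -> V=0
t=1: input=1 -> V=7
t=2: input=2 -> V=0 FIRE
t=3: input=2 -> V=0 FIRE
t=4: input=2 -> V=0 FIRE
t=5: input=3 -> V=0 FIRE
t=6: input=2 -> V=0 FIRE
t=7: input=1 -> V=7
t=8: input=1 -> V=0 FIRE
t=9: input=1 -> V=7
t=10: input=1 -> V=0 FIRE
t=11: input=0 -> V=0
t=12: input=4 -> V=0 FIRE
t=13: input=4 -> V=0 FIRE
t=14: input=1 -> V=7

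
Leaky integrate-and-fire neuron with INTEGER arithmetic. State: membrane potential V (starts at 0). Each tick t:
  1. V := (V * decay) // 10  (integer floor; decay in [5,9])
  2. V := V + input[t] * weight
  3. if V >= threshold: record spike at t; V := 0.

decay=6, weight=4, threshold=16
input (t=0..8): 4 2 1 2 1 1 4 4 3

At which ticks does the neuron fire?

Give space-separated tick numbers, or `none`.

Answer: 0 6 7

Derivation:
t=0: input=4 -> V=0 FIRE
t=1: input=2 -> V=8
t=2: input=1 -> V=8
t=3: input=2 -> V=12
t=4: input=1 -> V=11
t=5: input=1 -> V=10
t=6: input=4 -> V=0 FIRE
t=7: input=4 -> V=0 FIRE
t=8: input=3 -> V=12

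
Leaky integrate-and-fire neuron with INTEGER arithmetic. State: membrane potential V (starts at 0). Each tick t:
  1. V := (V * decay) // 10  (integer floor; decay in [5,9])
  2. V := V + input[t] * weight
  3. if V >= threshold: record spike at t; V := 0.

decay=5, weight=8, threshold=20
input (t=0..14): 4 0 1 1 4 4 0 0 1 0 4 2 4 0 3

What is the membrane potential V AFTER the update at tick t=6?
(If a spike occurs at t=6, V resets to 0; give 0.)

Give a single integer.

t=0: input=4 -> V=0 FIRE
t=1: input=0 -> V=0
t=2: input=1 -> V=8
t=3: input=1 -> V=12
t=4: input=4 -> V=0 FIRE
t=5: input=4 -> V=0 FIRE
t=6: input=0 -> V=0
t=7: input=0 -> V=0
t=8: input=1 -> V=8
t=9: input=0 -> V=4
t=10: input=4 -> V=0 FIRE
t=11: input=2 -> V=16
t=12: input=4 -> V=0 FIRE
t=13: input=0 -> V=0
t=14: input=3 -> V=0 FIRE

Answer: 0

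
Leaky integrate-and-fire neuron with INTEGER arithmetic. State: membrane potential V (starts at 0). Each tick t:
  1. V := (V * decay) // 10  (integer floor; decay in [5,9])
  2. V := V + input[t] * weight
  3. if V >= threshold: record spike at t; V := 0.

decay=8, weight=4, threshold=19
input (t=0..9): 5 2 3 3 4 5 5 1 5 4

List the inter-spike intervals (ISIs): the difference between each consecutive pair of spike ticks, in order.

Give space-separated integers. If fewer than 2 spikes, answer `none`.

Answer: 3 2 1 2

Derivation:
t=0: input=5 -> V=0 FIRE
t=1: input=2 -> V=8
t=2: input=3 -> V=18
t=3: input=3 -> V=0 FIRE
t=4: input=4 -> V=16
t=5: input=5 -> V=0 FIRE
t=6: input=5 -> V=0 FIRE
t=7: input=1 -> V=4
t=8: input=5 -> V=0 FIRE
t=9: input=4 -> V=16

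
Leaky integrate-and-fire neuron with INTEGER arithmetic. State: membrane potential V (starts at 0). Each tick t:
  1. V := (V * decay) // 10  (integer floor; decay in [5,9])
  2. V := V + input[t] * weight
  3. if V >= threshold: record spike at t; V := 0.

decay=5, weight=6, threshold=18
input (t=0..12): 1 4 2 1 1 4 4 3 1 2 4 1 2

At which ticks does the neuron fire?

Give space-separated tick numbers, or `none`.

Answer: 1 5 6 7 10

Derivation:
t=0: input=1 -> V=6
t=1: input=4 -> V=0 FIRE
t=2: input=2 -> V=12
t=3: input=1 -> V=12
t=4: input=1 -> V=12
t=5: input=4 -> V=0 FIRE
t=6: input=4 -> V=0 FIRE
t=7: input=3 -> V=0 FIRE
t=8: input=1 -> V=6
t=9: input=2 -> V=15
t=10: input=4 -> V=0 FIRE
t=11: input=1 -> V=6
t=12: input=2 -> V=15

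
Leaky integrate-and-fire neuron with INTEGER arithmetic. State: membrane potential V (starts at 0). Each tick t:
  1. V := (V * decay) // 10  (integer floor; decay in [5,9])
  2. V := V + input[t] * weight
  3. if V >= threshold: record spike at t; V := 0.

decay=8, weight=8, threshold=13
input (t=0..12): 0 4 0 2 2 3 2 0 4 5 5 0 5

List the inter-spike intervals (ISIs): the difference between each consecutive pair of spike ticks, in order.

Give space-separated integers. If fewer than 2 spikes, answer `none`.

t=0: input=0 -> V=0
t=1: input=4 -> V=0 FIRE
t=2: input=0 -> V=0
t=3: input=2 -> V=0 FIRE
t=4: input=2 -> V=0 FIRE
t=5: input=3 -> V=0 FIRE
t=6: input=2 -> V=0 FIRE
t=7: input=0 -> V=0
t=8: input=4 -> V=0 FIRE
t=9: input=5 -> V=0 FIRE
t=10: input=5 -> V=0 FIRE
t=11: input=0 -> V=0
t=12: input=5 -> V=0 FIRE

Answer: 2 1 1 1 2 1 1 2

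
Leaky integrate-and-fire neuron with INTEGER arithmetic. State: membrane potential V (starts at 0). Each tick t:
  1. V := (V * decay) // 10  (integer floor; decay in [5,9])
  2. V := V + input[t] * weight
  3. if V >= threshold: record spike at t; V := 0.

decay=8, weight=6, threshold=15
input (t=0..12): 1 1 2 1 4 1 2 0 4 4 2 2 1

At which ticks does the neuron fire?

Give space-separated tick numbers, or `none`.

t=0: input=1 -> V=6
t=1: input=1 -> V=10
t=2: input=2 -> V=0 FIRE
t=3: input=1 -> V=6
t=4: input=4 -> V=0 FIRE
t=5: input=1 -> V=6
t=6: input=2 -> V=0 FIRE
t=7: input=0 -> V=0
t=8: input=4 -> V=0 FIRE
t=9: input=4 -> V=0 FIRE
t=10: input=2 -> V=12
t=11: input=2 -> V=0 FIRE
t=12: input=1 -> V=6

Answer: 2 4 6 8 9 11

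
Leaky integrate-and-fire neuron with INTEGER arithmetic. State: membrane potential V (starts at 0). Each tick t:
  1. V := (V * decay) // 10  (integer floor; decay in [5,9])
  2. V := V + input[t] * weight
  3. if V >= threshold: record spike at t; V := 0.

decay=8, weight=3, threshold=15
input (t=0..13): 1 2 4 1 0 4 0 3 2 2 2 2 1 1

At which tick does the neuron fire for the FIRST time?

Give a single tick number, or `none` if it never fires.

Answer: 2

Derivation:
t=0: input=1 -> V=3
t=1: input=2 -> V=8
t=2: input=4 -> V=0 FIRE
t=3: input=1 -> V=3
t=4: input=0 -> V=2
t=5: input=4 -> V=13
t=6: input=0 -> V=10
t=7: input=3 -> V=0 FIRE
t=8: input=2 -> V=6
t=9: input=2 -> V=10
t=10: input=2 -> V=14
t=11: input=2 -> V=0 FIRE
t=12: input=1 -> V=3
t=13: input=1 -> V=5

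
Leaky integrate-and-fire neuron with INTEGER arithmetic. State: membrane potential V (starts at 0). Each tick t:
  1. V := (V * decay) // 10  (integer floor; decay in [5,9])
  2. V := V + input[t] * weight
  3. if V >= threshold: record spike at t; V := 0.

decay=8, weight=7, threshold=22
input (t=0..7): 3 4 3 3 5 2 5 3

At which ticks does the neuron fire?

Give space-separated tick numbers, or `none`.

t=0: input=3 -> V=21
t=1: input=4 -> V=0 FIRE
t=2: input=3 -> V=21
t=3: input=3 -> V=0 FIRE
t=4: input=5 -> V=0 FIRE
t=5: input=2 -> V=14
t=6: input=5 -> V=0 FIRE
t=7: input=3 -> V=21

Answer: 1 3 4 6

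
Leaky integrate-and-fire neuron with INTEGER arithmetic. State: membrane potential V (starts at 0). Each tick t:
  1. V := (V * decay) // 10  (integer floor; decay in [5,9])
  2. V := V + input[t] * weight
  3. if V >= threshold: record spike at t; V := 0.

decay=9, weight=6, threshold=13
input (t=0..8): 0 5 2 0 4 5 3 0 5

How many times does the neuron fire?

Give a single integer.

t=0: input=0 -> V=0
t=1: input=5 -> V=0 FIRE
t=2: input=2 -> V=12
t=3: input=0 -> V=10
t=4: input=4 -> V=0 FIRE
t=5: input=5 -> V=0 FIRE
t=6: input=3 -> V=0 FIRE
t=7: input=0 -> V=0
t=8: input=5 -> V=0 FIRE

Answer: 5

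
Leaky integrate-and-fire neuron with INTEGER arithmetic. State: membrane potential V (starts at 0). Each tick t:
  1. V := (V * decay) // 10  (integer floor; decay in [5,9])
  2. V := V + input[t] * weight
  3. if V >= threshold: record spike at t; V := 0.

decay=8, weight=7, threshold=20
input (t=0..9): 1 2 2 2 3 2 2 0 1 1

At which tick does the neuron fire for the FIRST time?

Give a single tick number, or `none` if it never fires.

t=0: input=1 -> V=7
t=1: input=2 -> V=19
t=2: input=2 -> V=0 FIRE
t=3: input=2 -> V=14
t=4: input=3 -> V=0 FIRE
t=5: input=2 -> V=14
t=6: input=2 -> V=0 FIRE
t=7: input=0 -> V=0
t=8: input=1 -> V=7
t=9: input=1 -> V=12

Answer: 2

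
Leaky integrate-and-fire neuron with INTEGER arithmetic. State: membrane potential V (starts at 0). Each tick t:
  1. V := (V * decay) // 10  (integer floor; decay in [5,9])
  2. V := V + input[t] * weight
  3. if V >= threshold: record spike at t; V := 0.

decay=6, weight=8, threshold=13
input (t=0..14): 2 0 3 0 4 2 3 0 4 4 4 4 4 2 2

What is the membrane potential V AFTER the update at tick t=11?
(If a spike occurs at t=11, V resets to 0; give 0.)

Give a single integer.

Answer: 0

Derivation:
t=0: input=2 -> V=0 FIRE
t=1: input=0 -> V=0
t=2: input=3 -> V=0 FIRE
t=3: input=0 -> V=0
t=4: input=4 -> V=0 FIRE
t=5: input=2 -> V=0 FIRE
t=6: input=3 -> V=0 FIRE
t=7: input=0 -> V=0
t=8: input=4 -> V=0 FIRE
t=9: input=4 -> V=0 FIRE
t=10: input=4 -> V=0 FIRE
t=11: input=4 -> V=0 FIRE
t=12: input=4 -> V=0 FIRE
t=13: input=2 -> V=0 FIRE
t=14: input=2 -> V=0 FIRE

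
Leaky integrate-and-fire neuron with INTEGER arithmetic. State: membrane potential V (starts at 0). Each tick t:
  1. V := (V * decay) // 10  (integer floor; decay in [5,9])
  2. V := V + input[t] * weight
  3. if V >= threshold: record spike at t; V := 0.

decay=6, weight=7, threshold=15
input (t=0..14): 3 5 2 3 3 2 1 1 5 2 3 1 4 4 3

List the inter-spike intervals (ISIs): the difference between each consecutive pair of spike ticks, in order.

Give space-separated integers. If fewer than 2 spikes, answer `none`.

t=0: input=3 -> V=0 FIRE
t=1: input=5 -> V=0 FIRE
t=2: input=2 -> V=14
t=3: input=3 -> V=0 FIRE
t=4: input=3 -> V=0 FIRE
t=5: input=2 -> V=14
t=6: input=1 -> V=0 FIRE
t=7: input=1 -> V=7
t=8: input=5 -> V=0 FIRE
t=9: input=2 -> V=14
t=10: input=3 -> V=0 FIRE
t=11: input=1 -> V=7
t=12: input=4 -> V=0 FIRE
t=13: input=4 -> V=0 FIRE
t=14: input=3 -> V=0 FIRE

Answer: 1 2 1 2 2 2 2 1 1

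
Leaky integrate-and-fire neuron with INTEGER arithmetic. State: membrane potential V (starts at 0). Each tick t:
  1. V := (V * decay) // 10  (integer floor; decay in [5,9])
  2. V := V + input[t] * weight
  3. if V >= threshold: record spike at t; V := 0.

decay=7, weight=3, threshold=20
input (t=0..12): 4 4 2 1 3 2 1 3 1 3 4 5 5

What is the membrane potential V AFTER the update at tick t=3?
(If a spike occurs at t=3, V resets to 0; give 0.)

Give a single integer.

Answer: 7

Derivation:
t=0: input=4 -> V=12
t=1: input=4 -> V=0 FIRE
t=2: input=2 -> V=6
t=3: input=1 -> V=7
t=4: input=3 -> V=13
t=5: input=2 -> V=15
t=6: input=1 -> V=13
t=7: input=3 -> V=18
t=8: input=1 -> V=15
t=9: input=3 -> V=19
t=10: input=4 -> V=0 FIRE
t=11: input=5 -> V=15
t=12: input=5 -> V=0 FIRE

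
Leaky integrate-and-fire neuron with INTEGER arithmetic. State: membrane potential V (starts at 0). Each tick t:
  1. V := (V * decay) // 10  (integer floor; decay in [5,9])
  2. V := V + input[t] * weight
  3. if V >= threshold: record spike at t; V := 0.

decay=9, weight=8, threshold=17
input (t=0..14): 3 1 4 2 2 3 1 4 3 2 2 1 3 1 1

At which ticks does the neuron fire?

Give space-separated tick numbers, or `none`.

t=0: input=3 -> V=0 FIRE
t=1: input=1 -> V=8
t=2: input=4 -> V=0 FIRE
t=3: input=2 -> V=16
t=4: input=2 -> V=0 FIRE
t=5: input=3 -> V=0 FIRE
t=6: input=1 -> V=8
t=7: input=4 -> V=0 FIRE
t=8: input=3 -> V=0 FIRE
t=9: input=2 -> V=16
t=10: input=2 -> V=0 FIRE
t=11: input=1 -> V=8
t=12: input=3 -> V=0 FIRE
t=13: input=1 -> V=8
t=14: input=1 -> V=15

Answer: 0 2 4 5 7 8 10 12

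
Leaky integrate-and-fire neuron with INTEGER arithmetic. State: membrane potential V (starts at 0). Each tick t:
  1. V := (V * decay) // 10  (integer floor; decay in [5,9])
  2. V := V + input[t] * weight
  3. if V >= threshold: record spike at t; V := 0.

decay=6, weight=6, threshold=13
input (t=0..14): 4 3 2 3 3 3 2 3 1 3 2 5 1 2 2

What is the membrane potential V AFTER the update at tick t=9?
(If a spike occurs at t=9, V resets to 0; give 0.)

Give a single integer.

t=0: input=4 -> V=0 FIRE
t=1: input=3 -> V=0 FIRE
t=2: input=2 -> V=12
t=3: input=3 -> V=0 FIRE
t=4: input=3 -> V=0 FIRE
t=5: input=3 -> V=0 FIRE
t=6: input=2 -> V=12
t=7: input=3 -> V=0 FIRE
t=8: input=1 -> V=6
t=9: input=3 -> V=0 FIRE
t=10: input=2 -> V=12
t=11: input=5 -> V=0 FIRE
t=12: input=1 -> V=6
t=13: input=2 -> V=0 FIRE
t=14: input=2 -> V=12

Answer: 0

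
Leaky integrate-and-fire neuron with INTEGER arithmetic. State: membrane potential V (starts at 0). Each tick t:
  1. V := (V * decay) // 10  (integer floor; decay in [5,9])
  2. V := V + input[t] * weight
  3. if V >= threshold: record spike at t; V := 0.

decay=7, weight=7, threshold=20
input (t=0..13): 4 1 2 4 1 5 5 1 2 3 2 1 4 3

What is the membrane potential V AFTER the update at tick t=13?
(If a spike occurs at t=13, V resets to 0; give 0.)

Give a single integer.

t=0: input=4 -> V=0 FIRE
t=1: input=1 -> V=7
t=2: input=2 -> V=18
t=3: input=4 -> V=0 FIRE
t=4: input=1 -> V=7
t=5: input=5 -> V=0 FIRE
t=6: input=5 -> V=0 FIRE
t=7: input=1 -> V=7
t=8: input=2 -> V=18
t=9: input=3 -> V=0 FIRE
t=10: input=2 -> V=14
t=11: input=1 -> V=16
t=12: input=4 -> V=0 FIRE
t=13: input=3 -> V=0 FIRE

Answer: 0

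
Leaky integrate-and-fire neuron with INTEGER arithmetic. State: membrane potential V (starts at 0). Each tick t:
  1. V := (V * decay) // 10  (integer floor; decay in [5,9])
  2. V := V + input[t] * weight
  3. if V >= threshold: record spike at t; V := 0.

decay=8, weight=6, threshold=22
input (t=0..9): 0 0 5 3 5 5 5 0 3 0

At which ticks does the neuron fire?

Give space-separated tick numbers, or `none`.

Answer: 2 4 5 6

Derivation:
t=0: input=0 -> V=0
t=1: input=0 -> V=0
t=2: input=5 -> V=0 FIRE
t=3: input=3 -> V=18
t=4: input=5 -> V=0 FIRE
t=5: input=5 -> V=0 FIRE
t=6: input=5 -> V=0 FIRE
t=7: input=0 -> V=0
t=8: input=3 -> V=18
t=9: input=0 -> V=14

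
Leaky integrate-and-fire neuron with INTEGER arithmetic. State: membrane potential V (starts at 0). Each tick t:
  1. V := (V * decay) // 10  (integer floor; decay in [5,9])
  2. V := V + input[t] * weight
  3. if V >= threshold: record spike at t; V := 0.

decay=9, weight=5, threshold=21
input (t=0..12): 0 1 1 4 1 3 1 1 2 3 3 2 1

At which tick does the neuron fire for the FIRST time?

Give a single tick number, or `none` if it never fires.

t=0: input=0 -> V=0
t=1: input=1 -> V=5
t=2: input=1 -> V=9
t=3: input=4 -> V=0 FIRE
t=4: input=1 -> V=5
t=5: input=3 -> V=19
t=6: input=1 -> V=0 FIRE
t=7: input=1 -> V=5
t=8: input=2 -> V=14
t=9: input=3 -> V=0 FIRE
t=10: input=3 -> V=15
t=11: input=2 -> V=0 FIRE
t=12: input=1 -> V=5

Answer: 3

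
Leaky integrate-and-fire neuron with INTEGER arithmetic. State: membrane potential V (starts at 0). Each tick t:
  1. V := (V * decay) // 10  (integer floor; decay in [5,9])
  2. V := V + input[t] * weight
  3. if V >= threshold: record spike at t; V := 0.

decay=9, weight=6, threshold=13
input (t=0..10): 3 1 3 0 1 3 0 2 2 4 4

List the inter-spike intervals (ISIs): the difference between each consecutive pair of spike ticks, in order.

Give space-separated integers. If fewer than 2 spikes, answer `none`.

Answer: 2 3 3 1 1

Derivation:
t=0: input=3 -> V=0 FIRE
t=1: input=1 -> V=6
t=2: input=3 -> V=0 FIRE
t=3: input=0 -> V=0
t=4: input=1 -> V=6
t=5: input=3 -> V=0 FIRE
t=6: input=0 -> V=0
t=7: input=2 -> V=12
t=8: input=2 -> V=0 FIRE
t=9: input=4 -> V=0 FIRE
t=10: input=4 -> V=0 FIRE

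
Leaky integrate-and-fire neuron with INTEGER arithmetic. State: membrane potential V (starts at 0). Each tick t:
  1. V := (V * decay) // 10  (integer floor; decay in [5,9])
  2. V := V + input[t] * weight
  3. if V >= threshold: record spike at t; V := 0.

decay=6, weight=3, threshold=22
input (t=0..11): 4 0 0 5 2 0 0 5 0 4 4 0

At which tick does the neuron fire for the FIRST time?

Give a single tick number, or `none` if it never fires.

t=0: input=4 -> V=12
t=1: input=0 -> V=7
t=2: input=0 -> V=4
t=3: input=5 -> V=17
t=4: input=2 -> V=16
t=5: input=0 -> V=9
t=6: input=0 -> V=5
t=7: input=5 -> V=18
t=8: input=0 -> V=10
t=9: input=4 -> V=18
t=10: input=4 -> V=0 FIRE
t=11: input=0 -> V=0

Answer: 10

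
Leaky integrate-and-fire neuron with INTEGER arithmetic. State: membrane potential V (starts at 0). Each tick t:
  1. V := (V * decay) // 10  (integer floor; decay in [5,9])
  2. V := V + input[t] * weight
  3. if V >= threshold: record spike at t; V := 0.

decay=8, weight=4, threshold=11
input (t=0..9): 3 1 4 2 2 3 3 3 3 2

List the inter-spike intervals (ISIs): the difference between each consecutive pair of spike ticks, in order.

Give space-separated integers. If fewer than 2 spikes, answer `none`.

Answer: 2 2 1 1 1 1

Derivation:
t=0: input=3 -> V=0 FIRE
t=1: input=1 -> V=4
t=2: input=4 -> V=0 FIRE
t=3: input=2 -> V=8
t=4: input=2 -> V=0 FIRE
t=5: input=3 -> V=0 FIRE
t=6: input=3 -> V=0 FIRE
t=7: input=3 -> V=0 FIRE
t=8: input=3 -> V=0 FIRE
t=9: input=2 -> V=8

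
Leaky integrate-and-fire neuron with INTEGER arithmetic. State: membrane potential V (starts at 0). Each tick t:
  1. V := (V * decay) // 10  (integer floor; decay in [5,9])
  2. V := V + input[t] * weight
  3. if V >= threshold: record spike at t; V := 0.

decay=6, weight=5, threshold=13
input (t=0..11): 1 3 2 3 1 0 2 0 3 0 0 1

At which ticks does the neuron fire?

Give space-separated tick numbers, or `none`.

t=0: input=1 -> V=5
t=1: input=3 -> V=0 FIRE
t=2: input=2 -> V=10
t=3: input=3 -> V=0 FIRE
t=4: input=1 -> V=5
t=5: input=0 -> V=3
t=6: input=2 -> V=11
t=7: input=0 -> V=6
t=8: input=3 -> V=0 FIRE
t=9: input=0 -> V=0
t=10: input=0 -> V=0
t=11: input=1 -> V=5

Answer: 1 3 8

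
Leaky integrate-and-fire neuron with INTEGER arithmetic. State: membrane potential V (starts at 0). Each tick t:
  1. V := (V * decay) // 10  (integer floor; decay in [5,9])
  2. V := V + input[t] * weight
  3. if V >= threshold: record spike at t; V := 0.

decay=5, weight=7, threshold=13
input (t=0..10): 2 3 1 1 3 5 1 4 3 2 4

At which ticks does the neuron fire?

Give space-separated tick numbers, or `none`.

t=0: input=2 -> V=0 FIRE
t=1: input=3 -> V=0 FIRE
t=2: input=1 -> V=7
t=3: input=1 -> V=10
t=4: input=3 -> V=0 FIRE
t=5: input=5 -> V=0 FIRE
t=6: input=1 -> V=7
t=7: input=4 -> V=0 FIRE
t=8: input=3 -> V=0 FIRE
t=9: input=2 -> V=0 FIRE
t=10: input=4 -> V=0 FIRE

Answer: 0 1 4 5 7 8 9 10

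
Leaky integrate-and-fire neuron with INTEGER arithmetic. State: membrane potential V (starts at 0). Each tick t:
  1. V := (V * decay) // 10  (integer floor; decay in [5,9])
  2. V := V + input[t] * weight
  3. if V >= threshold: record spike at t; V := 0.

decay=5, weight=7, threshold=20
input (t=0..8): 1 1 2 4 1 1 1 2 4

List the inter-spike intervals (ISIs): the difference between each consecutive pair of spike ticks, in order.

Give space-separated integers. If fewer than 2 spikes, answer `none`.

Answer: 4 1

Derivation:
t=0: input=1 -> V=7
t=1: input=1 -> V=10
t=2: input=2 -> V=19
t=3: input=4 -> V=0 FIRE
t=4: input=1 -> V=7
t=5: input=1 -> V=10
t=6: input=1 -> V=12
t=7: input=2 -> V=0 FIRE
t=8: input=4 -> V=0 FIRE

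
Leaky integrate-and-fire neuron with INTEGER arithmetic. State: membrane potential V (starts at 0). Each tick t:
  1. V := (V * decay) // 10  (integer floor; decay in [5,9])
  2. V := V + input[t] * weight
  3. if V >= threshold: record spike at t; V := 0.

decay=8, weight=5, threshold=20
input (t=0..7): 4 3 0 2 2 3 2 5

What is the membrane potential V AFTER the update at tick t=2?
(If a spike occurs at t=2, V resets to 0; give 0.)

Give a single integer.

Answer: 12

Derivation:
t=0: input=4 -> V=0 FIRE
t=1: input=3 -> V=15
t=2: input=0 -> V=12
t=3: input=2 -> V=19
t=4: input=2 -> V=0 FIRE
t=5: input=3 -> V=15
t=6: input=2 -> V=0 FIRE
t=7: input=5 -> V=0 FIRE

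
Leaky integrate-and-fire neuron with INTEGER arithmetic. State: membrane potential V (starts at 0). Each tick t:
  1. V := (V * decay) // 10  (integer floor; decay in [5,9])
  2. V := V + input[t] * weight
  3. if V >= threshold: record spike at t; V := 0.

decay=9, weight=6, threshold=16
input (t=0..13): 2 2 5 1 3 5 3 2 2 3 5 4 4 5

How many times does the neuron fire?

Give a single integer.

t=0: input=2 -> V=12
t=1: input=2 -> V=0 FIRE
t=2: input=5 -> V=0 FIRE
t=3: input=1 -> V=6
t=4: input=3 -> V=0 FIRE
t=5: input=5 -> V=0 FIRE
t=6: input=3 -> V=0 FIRE
t=7: input=2 -> V=12
t=8: input=2 -> V=0 FIRE
t=9: input=3 -> V=0 FIRE
t=10: input=5 -> V=0 FIRE
t=11: input=4 -> V=0 FIRE
t=12: input=4 -> V=0 FIRE
t=13: input=5 -> V=0 FIRE

Answer: 11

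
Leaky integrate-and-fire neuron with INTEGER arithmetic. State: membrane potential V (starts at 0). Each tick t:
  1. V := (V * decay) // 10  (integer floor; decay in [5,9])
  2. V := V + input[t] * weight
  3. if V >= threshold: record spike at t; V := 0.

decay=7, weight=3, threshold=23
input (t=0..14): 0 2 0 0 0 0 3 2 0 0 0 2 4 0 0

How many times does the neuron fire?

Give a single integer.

Answer: 0

Derivation:
t=0: input=0 -> V=0
t=1: input=2 -> V=6
t=2: input=0 -> V=4
t=3: input=0 -> V=2
t=4: input=0 -> V=1
t=5: input=0 -> V=0
t=6: input=3 -> V=9
t=7: input=2 -> V=12
t=8: input=0 -> V=8
t=9: input=0 -> V=5
t=10: input=0 -> V=3
t=11: input=2 -> V=8
t=12: input=4 -> V=17
t=13: input=0 -> V=11
t=14: input=0 -> V=7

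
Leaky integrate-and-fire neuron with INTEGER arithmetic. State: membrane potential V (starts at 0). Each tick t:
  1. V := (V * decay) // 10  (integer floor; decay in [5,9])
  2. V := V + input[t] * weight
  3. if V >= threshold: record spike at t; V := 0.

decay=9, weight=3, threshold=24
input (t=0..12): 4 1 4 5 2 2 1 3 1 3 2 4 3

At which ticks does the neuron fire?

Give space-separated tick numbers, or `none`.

Answer: 3 9 12

Derivation:
t=0: input=4 -> V=12
t=1: input=1 -> V=13
t=2: input=4 -> V=23
t=3: input=5 -> V=0 FIRE
t=4: input=2 -> V=6
t=5: input=2 -> V=11
t=6: input=1 -> V=12
t=7: input=3 -> V=19
t=8: input=1 -> V=20
t=9: input=3 -> V=0 FIRE
t=10: input=2 -> V=6
t=11: input=4 -> V=17
t=12: input=3 -> V=0 FIRE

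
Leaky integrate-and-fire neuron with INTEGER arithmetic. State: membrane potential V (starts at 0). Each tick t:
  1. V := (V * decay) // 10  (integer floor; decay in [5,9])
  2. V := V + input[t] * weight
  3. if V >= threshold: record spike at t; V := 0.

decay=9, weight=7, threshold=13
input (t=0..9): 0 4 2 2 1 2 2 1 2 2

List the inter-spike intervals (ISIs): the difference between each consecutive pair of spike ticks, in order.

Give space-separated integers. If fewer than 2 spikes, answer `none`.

Answer: 1 1 2 1 2 1

Derivation:
t=0: input=0 -> V=0
t=1: input=4 -> V=0 FIRE
t=2: input=2 -> V=0 FIRE
t=3: input=2 -> V=0 FIRE
t=4: input=1 -> V=7
t=5: input=2 -> V=0 FIRE
t=6: input=2 -> V=0 FIRE
t=7: input=1 -> V=7
t=8: input=2 -> V=0 FIRE
t=9: input=2 -> V=0 FIRE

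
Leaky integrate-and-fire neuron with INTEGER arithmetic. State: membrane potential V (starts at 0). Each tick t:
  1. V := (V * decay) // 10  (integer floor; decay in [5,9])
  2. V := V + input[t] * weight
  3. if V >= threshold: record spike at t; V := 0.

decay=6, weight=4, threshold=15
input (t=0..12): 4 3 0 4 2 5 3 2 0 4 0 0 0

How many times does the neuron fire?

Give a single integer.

Answer: 5

Derivation:
t=0: input=4 -> V=0 FIRE
t=1: input=3 -> V=12
t=2: input=0 -> V=7
t=3: input=4 -> V=0 FIRE
t=4: input=2 -> V=8
t=5: input=5 -> V=0 FIRE
t=6: input=3 -> V=12
t=7: input=2 -> V=0 FIRE
t=8: input=0 -> V=0
t=9: input=4 -> V=0 FIRE
t=10: input=0 -> V=0
t=11: input=0 -> V=0
t=12: input=0 -> V=0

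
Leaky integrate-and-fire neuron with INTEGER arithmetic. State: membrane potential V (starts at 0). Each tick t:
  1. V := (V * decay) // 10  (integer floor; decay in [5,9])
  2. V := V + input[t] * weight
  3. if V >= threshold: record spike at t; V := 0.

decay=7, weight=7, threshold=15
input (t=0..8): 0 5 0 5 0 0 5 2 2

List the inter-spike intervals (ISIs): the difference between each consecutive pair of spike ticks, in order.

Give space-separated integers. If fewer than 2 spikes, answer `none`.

Answer: 2 3 2

Derivation:
t=0: input=0 -> V=0
t=1: input=5 -> V=0 FIRE
t=2: input=0 -> V=0
t=3: input=5 -> V=0 FIRE
t=4: input=0 -> V=0
t=5: input=0 -> V=0
t=6: input=5 -> V=0 FIRE
t=7: input=2 -> V=14
t=8: input=2 -> V=0 FIRE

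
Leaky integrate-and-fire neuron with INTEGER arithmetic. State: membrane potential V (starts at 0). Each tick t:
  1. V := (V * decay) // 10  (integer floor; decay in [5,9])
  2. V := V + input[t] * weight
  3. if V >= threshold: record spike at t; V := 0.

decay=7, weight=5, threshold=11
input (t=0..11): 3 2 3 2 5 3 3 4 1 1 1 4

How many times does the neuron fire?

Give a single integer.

Answer: 7

Derivation:
t=0: input=3 -> V=0 FIRE
t=1: input=2 -> V=10
t=2: input=3 -> V=0 FIRE
t=3: input=2 -> V=10
t=4: input=5 -> V=0 FIRE
t=5: input=3 -> V=0 FIRE
t=6: input=3 -> V=0 FIRE
t=7: input=4 -> V=0 FIRE
t=8: input=1 -> V=5
t=9: input=1 -> V=8
t=10: input=1 -> V=10
t=11: input=4 -> V=0 FIRE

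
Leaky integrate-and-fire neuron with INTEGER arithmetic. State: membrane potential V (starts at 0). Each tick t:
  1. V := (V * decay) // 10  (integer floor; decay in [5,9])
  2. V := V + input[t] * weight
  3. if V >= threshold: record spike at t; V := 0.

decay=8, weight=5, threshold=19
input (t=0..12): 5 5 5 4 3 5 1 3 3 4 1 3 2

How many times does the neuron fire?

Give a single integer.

t=0: input=5 -> V=0 FIRE
t=1: input=5 -> V=0 FIRE
t=2: input=5 -> V=0 FIRE
t=3: input=4 -> V=0 FIRE
t=4: input=3 -> V=15
t=5: input=5 -> V=0 FIRE
t=6: input=1 -> V=5
t=7: input=3 -> V=0 FIRE
t=8: input=3 -> V=15
t=9: input=4 -> V=0 FIRE
t=10: input=1 -> V=5
t=11: input=3 -> V=0 FIRE
t=12: input=2 -> V=10

Answer: 8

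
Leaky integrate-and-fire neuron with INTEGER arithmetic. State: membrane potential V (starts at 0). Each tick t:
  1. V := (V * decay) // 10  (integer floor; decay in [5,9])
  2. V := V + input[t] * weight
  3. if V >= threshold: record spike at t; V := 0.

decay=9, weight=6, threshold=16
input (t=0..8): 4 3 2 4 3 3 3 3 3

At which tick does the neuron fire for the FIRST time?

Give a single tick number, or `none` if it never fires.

t=0: input=4 -> V=0 FIRE
t=1: input=3 -> V=0 FIRE
t=2: input=2 -> V=12
t=3: input=4 -> V=0 FIRE
t=4: input=3 -> V=0 FIRE
t=5: input=3 -> V=0 FIRE
t=6: input=3 -> V=0 FIRE
t=7: input=3 -> V=0 FIRE
t=8: input=3 -> V=0 FIRE

Answer: 0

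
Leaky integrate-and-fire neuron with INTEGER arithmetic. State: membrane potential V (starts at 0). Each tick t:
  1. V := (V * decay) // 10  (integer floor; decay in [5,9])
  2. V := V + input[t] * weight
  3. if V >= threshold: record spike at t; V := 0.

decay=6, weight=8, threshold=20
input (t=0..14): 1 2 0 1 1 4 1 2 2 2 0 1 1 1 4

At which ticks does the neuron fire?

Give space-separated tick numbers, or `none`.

t=0: input=1 -> V=8
t=1: input=2 -> V=0 FIRE
t=2: input=0 -> V=0
t=3: input=1 -> V=8
t=4: input=1 -> V=12
t=5: input=4 -> V=0 FIRE
t=6: input=1 -> V=8
t=7: input=2 -> V=0 FIRE
t=8: input=2 -> V=16
t=9: input=2 -> V=0 FIRE
t=10: input=0 -> V=0
t=11: input=1 -> V=8
t=12: input=1 -> V=12
t=13: input=1 -> V=15
t=14: input=4 -> V=0 FIRE

Answer: 1 5 7 9 14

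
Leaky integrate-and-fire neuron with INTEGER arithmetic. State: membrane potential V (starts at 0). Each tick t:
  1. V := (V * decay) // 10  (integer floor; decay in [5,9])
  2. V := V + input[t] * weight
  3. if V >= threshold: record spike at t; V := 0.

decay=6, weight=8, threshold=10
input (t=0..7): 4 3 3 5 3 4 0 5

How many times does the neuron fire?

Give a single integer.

t=0: input=4 -> V=0 FIRE
t=1: input=3 -> V=0 FIRE
t=2: input=3 -> V=0 FIRE
t=3: input=5 -> V=0 FIRE
t=4: input=3 -> V=0 FIRE
t=5: input=4 -> V=0 FIRE
t=6: input=0 -> V=0
t=7: input=5 -> V=0 FIRE

Answer: 7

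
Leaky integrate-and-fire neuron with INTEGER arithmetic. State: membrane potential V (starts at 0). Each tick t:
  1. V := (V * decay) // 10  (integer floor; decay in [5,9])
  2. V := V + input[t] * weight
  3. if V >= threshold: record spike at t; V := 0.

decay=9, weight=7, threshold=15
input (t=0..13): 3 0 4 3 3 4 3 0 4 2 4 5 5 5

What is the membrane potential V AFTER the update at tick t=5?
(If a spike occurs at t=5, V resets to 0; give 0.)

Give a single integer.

Answer: 0

Derivation:
t=0: input=3 -> V=0 FIRE
t=1: input=0 -> V=0
t=2: input=4 -> V=0 FIRE
t=3: input=3 -> V=0 FIRE
t=4: input=3 -> V=0 FIRE
t=5: input=4 -> V=0 FIRE
t=6: input=3 -> V=0 FIRE
t=7: input=0 -> V=0
t=8: input=4 -> V=0 FIRE
t=9: input=2 -> V=14
t=10: input=4 -> V=0 FIRE
t=11: input=5 -> V=0 FIRE
t=12: input=5 -> V=0 FIRE
t=13: input=5 -> V=0 FIRE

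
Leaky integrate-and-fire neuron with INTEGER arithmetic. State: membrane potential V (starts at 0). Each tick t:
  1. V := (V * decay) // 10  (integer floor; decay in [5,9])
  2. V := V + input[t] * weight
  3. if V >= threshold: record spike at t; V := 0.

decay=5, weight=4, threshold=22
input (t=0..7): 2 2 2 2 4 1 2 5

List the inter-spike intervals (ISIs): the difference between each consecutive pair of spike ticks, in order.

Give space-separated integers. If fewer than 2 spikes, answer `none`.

Answer: 3

Derivation:
t=0: input=2 -> V=8
t=1: input=2 -> V=12
t=2: input=2 -> V=14
t=3: input=2 -> V=15
t=4: input=4 -> V=0 FIRE
t=5: input=1 -> V=4
t=6: input=2 -> V=10
t=7: input=5 -> V=0 FIRE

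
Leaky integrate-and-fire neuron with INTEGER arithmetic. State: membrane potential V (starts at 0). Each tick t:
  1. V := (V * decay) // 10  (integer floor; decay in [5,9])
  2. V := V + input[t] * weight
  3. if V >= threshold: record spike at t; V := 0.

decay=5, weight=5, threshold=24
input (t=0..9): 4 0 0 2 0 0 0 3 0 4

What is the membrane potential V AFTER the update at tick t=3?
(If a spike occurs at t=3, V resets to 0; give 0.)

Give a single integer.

t=0: input=4 -> V=20
t=1: input=0 -> V=10
t=2: input=0 -> V=5
t=3: input=2 -> V=12
t=4: input=0 -> V=6
t=5: input=0 -> V=3
t=6: input=0 -> V=1
t=7: input=3 -> V=15
t=8: input=0 -> V=7
t=9: input=4 -> V=23

Answer: 12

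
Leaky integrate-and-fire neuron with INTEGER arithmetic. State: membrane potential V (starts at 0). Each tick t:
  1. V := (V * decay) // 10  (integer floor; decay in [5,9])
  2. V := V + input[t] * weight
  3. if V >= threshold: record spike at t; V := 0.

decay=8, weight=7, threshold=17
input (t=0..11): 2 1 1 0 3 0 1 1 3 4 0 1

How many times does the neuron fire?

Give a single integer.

Answer: 4

Derivation:
t=0: input=2 -> V=14
t=1: input=1 -> V=0 FIRE
t=2: input=1 -> V=7
t=3: input=0 -> V=5
t=4: input=3 -> V=0 FIRE
t=5: input=0 -> V=0
t=6: input=1 -> V=7
t=7: input=1 -> V=12
t=8: input=3 -> V=0 FIRE
t=9: input=4 -> V=0 FIRE
t=10: input=0 -> V=0
t=11: input=1 -> V=7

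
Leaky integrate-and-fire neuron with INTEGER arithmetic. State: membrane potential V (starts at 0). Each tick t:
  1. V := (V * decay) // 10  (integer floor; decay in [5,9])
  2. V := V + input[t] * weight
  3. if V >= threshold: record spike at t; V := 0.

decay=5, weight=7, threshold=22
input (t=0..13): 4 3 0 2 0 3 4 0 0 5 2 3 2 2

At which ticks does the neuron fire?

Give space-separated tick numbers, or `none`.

t=0: input=4 -> V=0 FIRE
t=1: input=3 -> V=21
t=2: input=0 -> V=10
t=3: input=2 -> V=19
t=4: input=0 -> V=9
t=5: input=3 -> V=0 FIRE
t=6: input=4 -> V=0 FIRE
t=7: input=0 -> V=0
t=8: input=0 -> V=0
t=9: input=5 -> V=0 FIRE
t=10: input=2 -> V=14
t=11: input=3 -> V=0 FIRE
t=12: input=2 -> V=14
t=13: input=2 -> V=21

Answer: 0 5 6 9 11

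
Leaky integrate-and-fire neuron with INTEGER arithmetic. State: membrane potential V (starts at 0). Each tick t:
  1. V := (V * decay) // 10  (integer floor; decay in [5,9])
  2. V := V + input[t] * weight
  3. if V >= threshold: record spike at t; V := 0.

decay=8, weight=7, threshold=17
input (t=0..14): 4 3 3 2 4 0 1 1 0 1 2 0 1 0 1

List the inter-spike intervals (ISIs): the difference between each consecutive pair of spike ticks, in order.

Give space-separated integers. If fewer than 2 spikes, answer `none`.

t=0: input=4 -> V=0 FIRE
t=1: input=3 -> V=0 FIRE
t=2: input=3 -> V=0 FIRE
t=3: input=2 -> V=14
t=4: input=4 -> V=0 FIRE
t=5: input=0 -> V=0
t=6: input=1 -> V=7
t=7: input=1 -> V=12
t=8: input=0 -> V=9
t=9: input=1 -> V=14
t=10: input=2 -> V=0 FIRE
t=11: input=0 -> V=0
t=12: input=1 -> V=7
t=13: input=0 -> V=5
t=14: input=1 -> V=11

Answer: 1 1 2 6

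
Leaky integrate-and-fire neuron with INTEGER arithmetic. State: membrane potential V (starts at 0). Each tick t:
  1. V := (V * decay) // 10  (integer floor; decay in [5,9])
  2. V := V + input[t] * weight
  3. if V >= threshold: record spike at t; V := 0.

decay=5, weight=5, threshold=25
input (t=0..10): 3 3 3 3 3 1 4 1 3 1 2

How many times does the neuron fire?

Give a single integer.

Answer: 2

Derivation:
t=0: input=3 -> V=15
t=1: input=3 -> V=22
t=2: input=3 -> V=0 FIRE
t=3: input=3 -> V=15
t=4: input=3 -> V=22
t=5: input=1 -> V=16
t=6: input=4 -> V=0 FIRE
t=7: input=1 -> V=5
t=8: input=3 -> V=17
t=9: input=1 -> V=13
t=10: input=2 -> V=16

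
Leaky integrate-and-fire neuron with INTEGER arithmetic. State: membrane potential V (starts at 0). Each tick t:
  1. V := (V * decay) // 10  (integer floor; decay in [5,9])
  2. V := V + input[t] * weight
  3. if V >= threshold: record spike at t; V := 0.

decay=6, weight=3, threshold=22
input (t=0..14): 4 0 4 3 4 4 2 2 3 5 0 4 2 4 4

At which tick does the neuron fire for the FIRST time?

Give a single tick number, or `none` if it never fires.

Answer: 4

Derivation:
t=0: input=4 -> V=12
t=1: input=0 -> V=7
t=2: input=4 -> V=16
t=3: input=3 -> V=18
t=4: input=4 -> V=0 FIRE
t=5: input=4 -> V=12
t=6: input=2 -> V=13
t=7: input=2 -> V=13
t=8: input=3 -> V=16
t=9: input=5 -> V=0 FIRE
t=10: input=0 -> V=0
t=11: input=4 -> V=12
t=12: input=2 -> V=13
t=13: input=4 -> V=19
t=14: input=4 -> V=0 FIRE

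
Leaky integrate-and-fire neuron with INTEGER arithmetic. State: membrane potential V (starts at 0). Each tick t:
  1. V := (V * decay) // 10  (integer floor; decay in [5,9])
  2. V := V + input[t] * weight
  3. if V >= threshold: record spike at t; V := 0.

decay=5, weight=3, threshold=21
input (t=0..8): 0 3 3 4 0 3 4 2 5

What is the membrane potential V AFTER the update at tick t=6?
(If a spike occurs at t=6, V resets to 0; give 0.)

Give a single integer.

Answer: 18

Derivation:
t=0: input=0 -> V=0
t=1: input=3 -> V=9
t=2: input=3 -> V=13
t=3: input=4 -> V=18
t=4: input=0 -> V=9
t=5: input=3 -> V=13
t=6: input=4 -> V=18
t=7: input=2 -> V=15
t=8: input=5 -> V=0 FIRE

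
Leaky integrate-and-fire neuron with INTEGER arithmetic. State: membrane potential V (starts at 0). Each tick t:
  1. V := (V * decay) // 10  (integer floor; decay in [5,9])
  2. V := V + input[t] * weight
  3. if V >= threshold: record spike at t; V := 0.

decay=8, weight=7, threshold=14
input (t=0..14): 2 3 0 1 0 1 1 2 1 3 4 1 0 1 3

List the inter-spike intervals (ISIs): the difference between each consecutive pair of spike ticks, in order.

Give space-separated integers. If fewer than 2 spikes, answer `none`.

Answer: 1 5 1 2 1 4

Derivation:
t=0: input=2 -> V=0 FIRE
t=1: input=3 -> V=0 FIRE
t=2: input=0 -> V=0
t=3: input=1 -> V=7
t=4: input=0 -> V=5
t=5: input=1 -> V=11
t=6: input=1 -> V=0 FIRE
t=7: input=2 -> V=0 FIRE
t=8: input=1 -> V=7
t=9: input=3 -> V=0 FIRE
t=10: input=4 -> V=0 FIRE
t=11: input=1 -> V=7
t=12: input=0 -> V=5
t=13: input=1 -> V=11
t=14: input=3 -> V=0 FIRE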